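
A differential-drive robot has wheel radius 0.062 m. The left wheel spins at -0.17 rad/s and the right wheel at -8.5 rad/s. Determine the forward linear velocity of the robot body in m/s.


v = r*(wR + wL)/2 = 0.062*(-8.5 + -0.17)/2 = -0.2688

-0.2688 m/s


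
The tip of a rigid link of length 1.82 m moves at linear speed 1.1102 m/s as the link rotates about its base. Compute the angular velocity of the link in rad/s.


omega = v / L = 1.1102 / 1.82 = 0.6100

0.6100 rad/s


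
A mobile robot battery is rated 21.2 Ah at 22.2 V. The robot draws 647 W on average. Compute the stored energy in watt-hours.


E = capacity * V = 21.2*22.2 = 470.6400

470.6400 Wh


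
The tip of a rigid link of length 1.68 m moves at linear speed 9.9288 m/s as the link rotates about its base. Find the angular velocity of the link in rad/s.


omega = v / L = 9.9288 / 1.68 = 5.9100

5.9100 rad/s


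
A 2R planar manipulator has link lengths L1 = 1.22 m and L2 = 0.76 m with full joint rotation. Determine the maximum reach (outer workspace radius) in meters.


r_max = L1 + L2 = 1.22 + 0.76 = 1.9800

1.9800 m


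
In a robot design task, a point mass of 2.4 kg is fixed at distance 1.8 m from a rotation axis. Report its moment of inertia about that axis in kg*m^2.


I = m*r^2 = 2.4*1.8^2 = 7.7760

7.7760 kg*m^2


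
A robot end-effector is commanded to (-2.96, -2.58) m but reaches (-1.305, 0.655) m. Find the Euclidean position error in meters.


dx = -1.305 - (-2.96) = 1.6550, dy = 0.655 - (-2.58) = 3.2350
err = sqrt(2.739025 + 10.465225) = 3.6338

3.6338 m


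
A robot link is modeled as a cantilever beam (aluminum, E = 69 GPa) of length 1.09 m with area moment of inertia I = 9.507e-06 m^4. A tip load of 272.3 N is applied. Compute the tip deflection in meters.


delta = F*L^3/(3*E*I) = 272.3*1.09^3/(3*6.900e+10*9.507e-06)
      = 352.6363967/1967949 = 1.7919e-04

1.7919e-04 m


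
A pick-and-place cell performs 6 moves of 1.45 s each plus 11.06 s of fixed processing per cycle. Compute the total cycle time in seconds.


T = 6*1.45 + 11.06 = 19.7600

19.7600 s


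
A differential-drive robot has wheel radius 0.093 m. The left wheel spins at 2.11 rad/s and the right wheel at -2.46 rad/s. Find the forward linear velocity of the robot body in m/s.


v = r*(wR + wL)/2 = 0.093*(-2.46 + 2.11)/2 = -0.0163

-0.0163 m/s


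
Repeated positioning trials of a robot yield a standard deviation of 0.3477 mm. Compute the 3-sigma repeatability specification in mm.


repeatability = 3*sigma = 3*0.3477 = 1.0431

1.0431 mm


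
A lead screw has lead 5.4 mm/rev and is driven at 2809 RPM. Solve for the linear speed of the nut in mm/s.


v = lead * (RPM/60) = 5.4*2809/60 = 252.8100

252.8100 mm/s


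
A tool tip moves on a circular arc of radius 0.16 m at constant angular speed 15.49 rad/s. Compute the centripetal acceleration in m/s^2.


a_c = omega^2 * r = 15.49^2 * 0.16 = 38.3904

38.3904 m/s^2


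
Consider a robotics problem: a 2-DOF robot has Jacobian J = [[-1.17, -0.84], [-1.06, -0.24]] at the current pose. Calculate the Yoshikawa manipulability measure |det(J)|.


det(J) = -1.17*-0.24 - (-0.84)*(-1.06) = -0.6096
|det(J)| = 0.6096

0.6096


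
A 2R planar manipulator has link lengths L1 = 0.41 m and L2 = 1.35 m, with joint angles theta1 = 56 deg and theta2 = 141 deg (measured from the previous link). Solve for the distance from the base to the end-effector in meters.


x = L1*cos(th1) + L2*cos(th1+th2) = -1.061742
y = L1*sin(th1) + L2*sin(th1+th2) = -0.054796
d = sqrt(x^2 + y^2) = sqrt(1.127296 + 0.003003) = 1.0632

1.0632 m


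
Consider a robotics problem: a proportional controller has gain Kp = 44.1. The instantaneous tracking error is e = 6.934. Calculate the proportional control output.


u_P = Kp * e = 44.1 * 6.934 = 305.7894

305.7894


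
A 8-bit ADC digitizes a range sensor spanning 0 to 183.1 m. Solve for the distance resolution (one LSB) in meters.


res = range / 2^n = 183.1/2^8 = 183.1/256 = 0.7152

0.7152 m


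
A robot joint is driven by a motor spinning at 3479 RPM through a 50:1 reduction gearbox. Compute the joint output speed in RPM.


omega_joint = omega_motor / N = 3479 / 50 = 69.5800

69.5800 RPM


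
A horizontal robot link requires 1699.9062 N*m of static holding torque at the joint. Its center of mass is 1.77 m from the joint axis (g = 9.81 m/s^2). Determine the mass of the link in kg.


m = tau / (g*L) = 1699.9062 / (9.81 * 1.77) = 97.9000

97.9000 kg


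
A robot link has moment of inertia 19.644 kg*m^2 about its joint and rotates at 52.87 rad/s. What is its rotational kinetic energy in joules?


KE = (1/2)*I*omega^2 = 0.5*19.644*52.87^2 = 27454.8168

27454.8168 J


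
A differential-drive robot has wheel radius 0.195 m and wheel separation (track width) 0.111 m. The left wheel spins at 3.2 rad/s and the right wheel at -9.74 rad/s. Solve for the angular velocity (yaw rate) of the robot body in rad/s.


omega = r*(wR - wL)/L = 0.195*(-9.74 - (3.2))/0.111 = -22.7324

-22.7324 rad/s


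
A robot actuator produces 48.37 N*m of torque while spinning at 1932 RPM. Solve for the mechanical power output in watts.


omega = 1932 * 2*pi/60 = 202.318567 rad/s
P = tau * omega = 48.37 * 202.318567 = 9786.1491

9786.1491 W


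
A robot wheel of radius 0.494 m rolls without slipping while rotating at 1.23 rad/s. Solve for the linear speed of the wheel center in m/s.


v = omega * r = 1.23 * 0.494 = 0.6076

0.6076 m/s


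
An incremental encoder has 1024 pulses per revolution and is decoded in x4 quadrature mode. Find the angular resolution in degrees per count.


resolution = 360 / (PPR * 4) = 360 / 4096 = 0.0879

0.0879 degrees


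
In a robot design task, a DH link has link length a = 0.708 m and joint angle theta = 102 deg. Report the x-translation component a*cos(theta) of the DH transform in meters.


a*cos(theta) = 0.708*cos(102 deg) = -0.1472

-0.1472 m


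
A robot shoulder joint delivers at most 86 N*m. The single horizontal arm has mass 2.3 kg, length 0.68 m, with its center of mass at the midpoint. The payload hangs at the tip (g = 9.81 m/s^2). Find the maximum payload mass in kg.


tau_arm = m_arm*g*(L/2) = 2.3*9.81*0.68/2 = 7.6714 N*m
tau_payload = tau_max - tau_arm = 86 - 7.6714 = 78.3286
m_payload = tau_payload / (g*L) = 78.3286 / (9.81*0.68) = 11.7420

11.7420 kg


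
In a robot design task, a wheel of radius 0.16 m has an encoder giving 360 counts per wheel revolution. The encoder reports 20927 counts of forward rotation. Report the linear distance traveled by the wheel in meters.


revs = 20927/360 = 58.130556
d = revs * 2*pi*r = 58.130556 * 2*pi*0.16 = 58.4392

58.4392 m


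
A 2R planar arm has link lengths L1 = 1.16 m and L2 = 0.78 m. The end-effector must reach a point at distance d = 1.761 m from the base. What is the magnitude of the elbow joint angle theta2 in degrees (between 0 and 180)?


cos(th2) = (d^2 - L1^2 - L2^2)/(2*L1*L2) = (1.761^2 - 1.16^2 - 0.78^2)/(2*1.16*0.78) = 0.63390860
th2 = acos(0.63390860) = 50.6609 deg

50.6609 degrees


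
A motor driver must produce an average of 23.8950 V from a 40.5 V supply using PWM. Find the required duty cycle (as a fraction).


D = V_avg/V_supply = 23.8950/40.5 = 0.5900

0.5900


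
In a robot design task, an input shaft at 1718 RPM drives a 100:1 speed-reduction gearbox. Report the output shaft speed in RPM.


omega_out = omega_in / N = 1718 / 100 = 17.1800

17.1800 RPM


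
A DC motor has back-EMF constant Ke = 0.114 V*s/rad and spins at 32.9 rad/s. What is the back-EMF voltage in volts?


V_emf = Ke * omega = 0.114*32.9 = 3.7506

3.7506 V


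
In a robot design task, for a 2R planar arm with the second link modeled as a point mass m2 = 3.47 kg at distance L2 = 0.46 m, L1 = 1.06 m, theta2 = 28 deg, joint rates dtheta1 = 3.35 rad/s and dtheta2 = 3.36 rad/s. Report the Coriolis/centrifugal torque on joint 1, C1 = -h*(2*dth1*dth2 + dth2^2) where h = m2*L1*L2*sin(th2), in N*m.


h = m2*L1*L2*sin(th2) = 3.47*1.06*0.46*sin(28 deg) = 0.794333
C1 = -h*(2*3.35*3.36 + 3.36^2) = -0.794333*33.8016 = -26.8497

-26.8497 N*m


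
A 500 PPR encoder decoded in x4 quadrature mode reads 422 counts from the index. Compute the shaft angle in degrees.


angle = counts * 360 / (PPR*4) = 422 * 360 / 2000 = 75.9600

75.9600 degrees


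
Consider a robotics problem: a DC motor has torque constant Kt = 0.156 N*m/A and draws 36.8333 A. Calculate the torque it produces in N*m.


tau = Kt * I = 0.156*36.8333 = 5.7460

5.7460 N*m


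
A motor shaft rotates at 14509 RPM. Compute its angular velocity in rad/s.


omega = 14509 * 2*pi/60 = 1519.3789

1519.3789 rad/s


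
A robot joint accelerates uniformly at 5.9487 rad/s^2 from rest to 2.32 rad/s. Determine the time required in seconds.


t = delta_omega / alpha = 2.32 / 5.9487 = 0.3900

0.3900 s


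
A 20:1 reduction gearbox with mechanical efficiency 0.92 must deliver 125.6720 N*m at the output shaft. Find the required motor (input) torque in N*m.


tau_in = tau_out / (N * eta) = 125.6720 / (20 * 0.92) = 6.8300

6.8300 N*m


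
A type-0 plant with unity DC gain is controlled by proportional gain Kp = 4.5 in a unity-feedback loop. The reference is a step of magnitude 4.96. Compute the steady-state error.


e_ss = R/(1 + Kp) = 4.96/(1 + 4.5) = 4.96/5.5000 = 0.9018

0.9018


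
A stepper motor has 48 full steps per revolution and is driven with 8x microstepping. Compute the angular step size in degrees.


step = 360/(48*8) = 360/384 = 0.9375

0.9375 degrees


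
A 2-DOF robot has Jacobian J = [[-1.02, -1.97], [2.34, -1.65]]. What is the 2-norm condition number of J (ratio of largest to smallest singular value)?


JJ^T eigenvalues: trace(JJ^T) = 13.1194, det(JJ^T) = det(J)^2 = 39.59933184
s_max^2 = (13.1194 + sqrt(13.72132900))/2 = 8.41181561
s_min^2 = (13.1194 - sqrt(13.72132900))/2 = 4.70758439
kappa = s_max/s_min = sqrt(8.41181561/4.70758439) = 1.3367

1.3367


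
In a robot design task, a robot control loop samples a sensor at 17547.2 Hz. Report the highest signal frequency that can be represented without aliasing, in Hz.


f_max = f_s/2 = 17547.2/2 = 8773.6000

8773.6000 Hz


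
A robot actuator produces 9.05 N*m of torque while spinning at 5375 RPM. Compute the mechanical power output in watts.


omega = 5375 * 2*pi/60 = 562.868684 rad/s
P = tau * omega = 9.05 * 562.868684 = 5093.9616

5093.9616 W


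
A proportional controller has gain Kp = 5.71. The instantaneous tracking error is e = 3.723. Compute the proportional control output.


u_P = Kp * e = 5.71 * 3.723 = 21.2583

21.2583


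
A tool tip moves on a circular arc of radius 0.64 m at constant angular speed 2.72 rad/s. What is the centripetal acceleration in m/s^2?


a_c = omega^2 * r = 2.72^2 * 0.64 = 4.7350

4.7350 m/s^2


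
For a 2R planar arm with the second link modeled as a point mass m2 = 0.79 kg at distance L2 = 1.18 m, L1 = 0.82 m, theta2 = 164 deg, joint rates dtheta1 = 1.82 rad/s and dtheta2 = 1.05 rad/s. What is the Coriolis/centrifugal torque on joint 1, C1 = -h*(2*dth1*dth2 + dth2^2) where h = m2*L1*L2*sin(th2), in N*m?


h = m2*L1*L2*sin(th2) = 0.79*0.82*1.18*sin(164 deg) = 0.210698
C1 = -h*(2*1.82*1.05 + 1.05^2) = -0.210698*4.9245 = -1.0376

-1.0376 N*m


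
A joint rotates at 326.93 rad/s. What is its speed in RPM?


RPM = 326.93 * 60/(2*pi) = 3121.9515

3121.9515 RPM


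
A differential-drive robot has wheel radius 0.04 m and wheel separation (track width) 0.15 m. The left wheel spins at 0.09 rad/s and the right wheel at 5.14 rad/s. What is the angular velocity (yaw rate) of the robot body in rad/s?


omega = r*(wR - wL)/L = 0.04*(5.14 - (0.09))/0.15 = 1.3467

1.3467 rad/s


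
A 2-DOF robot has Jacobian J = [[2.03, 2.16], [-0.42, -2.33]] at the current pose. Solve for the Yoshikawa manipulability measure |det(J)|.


det(J) = 2.03*-2.33 - (2.16)*(-0.42) = -3.8227
|det(J)| = 3.8227

3.8227


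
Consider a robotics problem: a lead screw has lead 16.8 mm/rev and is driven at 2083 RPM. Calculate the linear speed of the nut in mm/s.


v = lead * (RPM/60) = 16.8*2083/60 = 583.2400

583.2400 mm/s


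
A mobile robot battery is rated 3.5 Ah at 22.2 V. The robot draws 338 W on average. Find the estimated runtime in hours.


E = 3.5*22.2 = 77.7000 Wh
t = E/P = 77.7000/338 = 0.2299

0.2299 hours


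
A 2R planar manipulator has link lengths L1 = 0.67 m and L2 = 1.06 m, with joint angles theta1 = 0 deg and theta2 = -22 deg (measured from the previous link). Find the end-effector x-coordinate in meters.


x = L1*cos(th1) + L2*cos(th1+th2) = 0.67*cos(0 deg) + 1.06*cos(-22 deg) = 1.6528

1.6528 m


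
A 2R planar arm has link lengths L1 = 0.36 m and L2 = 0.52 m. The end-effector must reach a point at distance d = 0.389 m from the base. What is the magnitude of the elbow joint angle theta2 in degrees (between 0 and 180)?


cos(th2) = (d^2 - L1^2 - L2^2)/(2*L1*L2) = (0.389^2 - 0.36^2 - 0.52^2)/(2*0.36*0.52) = -0.66420673
th2 = acos(-0.66420673) = 131.6215 deg

131.6215 degrees


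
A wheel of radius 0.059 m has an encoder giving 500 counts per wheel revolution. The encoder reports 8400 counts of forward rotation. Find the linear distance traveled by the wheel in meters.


revs = 8400/500 = 16.800000
d = revs * 2*pi*r = 16.800000 * 2*pi*0.059 = 6.2279

6.2279 m


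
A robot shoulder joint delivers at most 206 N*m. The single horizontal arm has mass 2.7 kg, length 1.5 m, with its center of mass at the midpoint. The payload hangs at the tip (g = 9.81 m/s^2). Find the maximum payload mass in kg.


tau_arm = m_arm*g*(L/2) = 2.7*9.81*1.5/2 = 19.8653 N*m
tau_payload = tau_max - tau_arm = 206 - 19.8653 = 186.1347
m_payload = tau_payload / (g*L) = 186.1347 / (9.81*1.5) = 12.6493

12.6493 kg


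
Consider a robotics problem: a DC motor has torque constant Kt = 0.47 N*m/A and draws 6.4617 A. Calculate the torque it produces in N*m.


tau = Kt * I = 0.47*6.4617 = 3.0370

3.0370 N*m


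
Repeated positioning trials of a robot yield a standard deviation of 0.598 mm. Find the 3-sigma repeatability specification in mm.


repeatability = 3*sigma = 3*0.598 = 1.7940

1.7940 mm


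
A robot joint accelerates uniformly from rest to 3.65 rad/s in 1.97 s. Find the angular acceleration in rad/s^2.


alpha = delta_omega / t = 3.65 / 1.97 = 1.8528

1.8528 rad/s^2


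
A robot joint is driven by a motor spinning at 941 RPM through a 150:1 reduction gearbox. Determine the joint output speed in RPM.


omega_joint = omega_motor / N = 941 / 150 = 6.2733

6.2733 RPM


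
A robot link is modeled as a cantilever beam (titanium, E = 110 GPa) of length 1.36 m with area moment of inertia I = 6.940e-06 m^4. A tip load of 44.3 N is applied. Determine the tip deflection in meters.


delta = F*L^3/(3*E*I) = 44.3*1.36^3/(3*1.100e+11*6.940e-06)
      = 111.4347008/2290200 = 4.8657e-05

4.8657e-05 m


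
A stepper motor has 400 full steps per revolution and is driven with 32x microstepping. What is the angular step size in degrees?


step = 360/(400*32) = 360/12800 = 0.0281

0.0281 degrees


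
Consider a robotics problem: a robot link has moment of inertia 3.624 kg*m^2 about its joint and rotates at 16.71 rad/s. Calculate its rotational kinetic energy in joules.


KE = (1/2)*I*omega^2 = 0.5*3.624*16.71^2 = 505.9541

505.9541 J


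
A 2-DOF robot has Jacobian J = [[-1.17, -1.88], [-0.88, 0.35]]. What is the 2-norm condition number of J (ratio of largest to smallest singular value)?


JJ^T eigenvalues: trace(JJ^T) = 5.8002, det(JJ^T) = det(J)^2 = 4.25968321
s_max^2 = (5.8002 + sqrt(16.60358720))/2 = 4.93747498
s_min^2 = (5.8002 - sqrt(16.60358720))/2 = 0.86272502
kappa = s_max/s_min = sqrt(4.93747498/0.86272502) = 2.3923

2.3923


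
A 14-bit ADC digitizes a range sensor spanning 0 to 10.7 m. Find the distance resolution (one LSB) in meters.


res = range / 2^n = 10.7/2^14 = 10.7/16384 = 6.5308e-04

6.5308e-04 m


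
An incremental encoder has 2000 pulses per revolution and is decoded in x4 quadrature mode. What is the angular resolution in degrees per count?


resolution = 360 / (PPR * 4) = 360 / 8000 = 0.0450

0.0450 degrees


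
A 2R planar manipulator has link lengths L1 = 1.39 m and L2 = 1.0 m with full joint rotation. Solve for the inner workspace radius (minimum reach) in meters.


r_min = |L1 - L2| = |1.39 - 1.0| = 0.3900

0.3900 m


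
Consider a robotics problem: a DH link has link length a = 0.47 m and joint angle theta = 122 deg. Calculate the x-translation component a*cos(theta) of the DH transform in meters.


a*cos(theta) = 0.47*cos(122 deg) = -0.2491

-0.2491 m


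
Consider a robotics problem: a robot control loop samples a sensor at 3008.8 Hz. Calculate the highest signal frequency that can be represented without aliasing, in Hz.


f_max = f_s/2 = 3008.8/2 = 1504.4000

1504.4000 Hz


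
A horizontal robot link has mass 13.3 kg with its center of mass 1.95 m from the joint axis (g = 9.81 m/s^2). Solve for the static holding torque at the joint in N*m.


tau = m*g*L = 13.3 * 9.81 * 1.95 = 254.4224

254.4224 N*m


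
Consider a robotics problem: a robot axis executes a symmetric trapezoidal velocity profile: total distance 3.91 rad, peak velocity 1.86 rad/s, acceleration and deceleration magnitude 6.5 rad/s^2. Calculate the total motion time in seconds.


t_acc = v/a = 1.86/6.5 = 0.286154 s
d_acc = v^2/(2a) = 0.266123 rad (each ramp)
d_cruise = 3.91 - 2*0.266123 = 3.377754 rad
t_cruise = 3.377754/1.86 = 1.815997 s
t_total = 2*0.286154 + 1.815997 = 2.3883

2.3883 s


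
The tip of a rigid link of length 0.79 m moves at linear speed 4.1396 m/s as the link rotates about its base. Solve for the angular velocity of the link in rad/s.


omega = v / L = 4.1396 / 0.79 = 5.2400

5.2400 rad/s


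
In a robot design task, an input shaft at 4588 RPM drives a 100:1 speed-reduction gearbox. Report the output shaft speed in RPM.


omega_out = omega_in / N = 4588 / 100 = 45.8800

45.8800 RPM


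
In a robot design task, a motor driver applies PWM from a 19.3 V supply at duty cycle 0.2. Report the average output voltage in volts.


V_avg = V_supply * D = 19.3*0.2 = 3.8600

3.8600 V


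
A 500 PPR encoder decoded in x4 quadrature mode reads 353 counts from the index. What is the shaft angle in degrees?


angle = counts * 360 / (PPR*4) = 353 * 360 / 2000 = 63.5400

63.5400 degrees


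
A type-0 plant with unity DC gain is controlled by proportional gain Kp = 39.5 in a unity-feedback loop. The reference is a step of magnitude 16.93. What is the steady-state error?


e_ss = R/(1 + Kp) = 16.93/(1 + 39.5) = 16.93/40.5000 = 0.4180

0.4180


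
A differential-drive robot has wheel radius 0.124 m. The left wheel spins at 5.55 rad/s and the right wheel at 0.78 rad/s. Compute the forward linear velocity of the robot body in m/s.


v = r*(wR + wL)/2 = 0.124*(0.78 + 5.55)/2 = 0.3925

0.3925 m/s


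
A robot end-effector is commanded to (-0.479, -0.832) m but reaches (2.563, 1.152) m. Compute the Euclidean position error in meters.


dx = 2.563 - (-0.479) = 3.0420, dy = 1.152 - (-0.832) = 1.9840
err = sqrt(9.253764 + 3.936256) = 3.6318

3.6318 m


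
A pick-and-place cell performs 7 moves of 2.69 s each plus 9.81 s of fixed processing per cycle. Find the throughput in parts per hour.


T_cycle = 7*2.69 + 9.81 = 28.6400 s
rate = 3600/T = 125.6983

125.6983 parts/hour


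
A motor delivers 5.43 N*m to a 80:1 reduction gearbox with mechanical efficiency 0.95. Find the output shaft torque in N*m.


tau_out = tau_in * N * eta = 5.43 * 80 * 0.95 = 412.6800

412.6800 N*m


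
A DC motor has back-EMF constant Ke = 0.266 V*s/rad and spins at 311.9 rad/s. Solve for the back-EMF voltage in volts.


V_emf = Ke * omega = 0.266*311.9 = 82.9654

82.9654 V


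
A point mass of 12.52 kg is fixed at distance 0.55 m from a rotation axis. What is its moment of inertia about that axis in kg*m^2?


I = m*r^2 = 12.52*0.55^2 = 3.7873

3.7873 kg*m^2


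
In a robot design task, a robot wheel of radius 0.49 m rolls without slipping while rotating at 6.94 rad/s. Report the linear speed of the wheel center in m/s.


v = omega * r = 6.94 * 0.49 = 3.4006

3.4006 m/s


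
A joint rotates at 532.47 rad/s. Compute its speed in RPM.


RPM = 532.47 * 60/(2*pi) = 5084.7140

5084.7140 RPM


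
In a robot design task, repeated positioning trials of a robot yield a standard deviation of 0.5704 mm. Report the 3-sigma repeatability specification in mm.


repeatability = 3*sigma = 3*0.5704 = 1.7112

1.7112 mm


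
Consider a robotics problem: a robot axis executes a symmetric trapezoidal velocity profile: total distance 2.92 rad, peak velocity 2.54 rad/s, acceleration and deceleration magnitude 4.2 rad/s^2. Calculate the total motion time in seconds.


t_acc = v/a = 2.54/4.2 = 0.604762 s
d_acc = v^2/(2a) = 0.768048 rad (each ramp)
d_cruise = 2.92 - 2*0.768048 = 1.383904 rad
t_cruise = 1.383904/2.54 = 0.544844 s
t_total = 2*0.604762 + 0.544844 = 1.7544

1.7544 s


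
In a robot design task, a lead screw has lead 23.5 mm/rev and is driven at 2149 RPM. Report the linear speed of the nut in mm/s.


v = lead * (RPM/60) = 23.5*2149/60 = 841.6917

841.6917 mm/s


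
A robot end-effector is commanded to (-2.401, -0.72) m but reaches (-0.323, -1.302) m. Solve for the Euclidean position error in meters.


dx = -0.323 - (-2.401) = 2.0780, dy = -1.302 - (-0.72) = -0.5820
err = sqrt(4.318084 + 0.338724) = 2.1580

2.1580 m


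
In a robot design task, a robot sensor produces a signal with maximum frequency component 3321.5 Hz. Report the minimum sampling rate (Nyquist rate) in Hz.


f_s,min = 2*f_max = 2*3321.5 = 6643.0000

6643.0000 Hz


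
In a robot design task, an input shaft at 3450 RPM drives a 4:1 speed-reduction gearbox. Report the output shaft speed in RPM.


omega_out = omega_in / N = 3450 / 4 = 862.5000

862.5000 RPM


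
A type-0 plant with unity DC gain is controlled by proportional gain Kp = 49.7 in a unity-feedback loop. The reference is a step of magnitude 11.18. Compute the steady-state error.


e_ss = R/(1 + Kp) = 11.18/(1 + 49.7) = 11.18/50.7000 = 0.2205

0.2205


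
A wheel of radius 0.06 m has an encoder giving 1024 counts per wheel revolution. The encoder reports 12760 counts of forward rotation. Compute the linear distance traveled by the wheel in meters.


revs = 12760/1024 = 12.460938
d = revs * 2*pi*r = 12.460938 * 2*pi*0.06 = 4.6977

4.6977 m


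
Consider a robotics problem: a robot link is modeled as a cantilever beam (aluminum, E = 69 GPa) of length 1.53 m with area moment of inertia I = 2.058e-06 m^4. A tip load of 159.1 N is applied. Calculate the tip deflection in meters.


delta = F*L^3/(3*E*I) = 159.1*1.53^3/(3*6.900e+10*2.058e-06)
      = 569.8289007/426006 = 0.0013

0.0013 m


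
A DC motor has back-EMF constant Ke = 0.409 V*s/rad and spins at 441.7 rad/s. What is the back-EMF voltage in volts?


V_emf = Ke * omega = 0.409*441.7 = 180.6553

180.6553 V


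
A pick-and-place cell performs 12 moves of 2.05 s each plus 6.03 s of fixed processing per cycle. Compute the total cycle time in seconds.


T = 12*2.05 + 6.03 = 30.6300

30.6300 s


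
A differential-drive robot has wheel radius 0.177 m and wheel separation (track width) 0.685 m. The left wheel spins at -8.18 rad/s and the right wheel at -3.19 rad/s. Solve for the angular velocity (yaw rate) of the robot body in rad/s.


omega = r*(wR - wL)/L = 0.177*(-3.19 - (-8.18))/0.685 = 1.2894

1.2894 rad/s


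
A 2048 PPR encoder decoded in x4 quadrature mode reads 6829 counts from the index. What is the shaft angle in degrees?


angle = counts * 360 / (PPR*4) = 6829 * 360 / 8192 = 300.1025

300.1025 degrees


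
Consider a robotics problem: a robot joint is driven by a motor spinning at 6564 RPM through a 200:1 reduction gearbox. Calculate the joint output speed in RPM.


omega_joint = omega_motor / N = 6564 / 200 = 32.8200

32.8200 RPM


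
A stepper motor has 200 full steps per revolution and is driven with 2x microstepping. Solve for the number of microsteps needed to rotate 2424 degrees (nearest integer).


step_size = 360/(200*2) = 360/400 = 0.900000 deg
n = 2424/(360/400) = 2424*400/360 = 2693.3333 -> 2693

2693 steps


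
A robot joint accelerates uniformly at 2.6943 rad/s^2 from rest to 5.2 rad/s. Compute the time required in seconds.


t = delta_omega / alpha = 5.2 / 2.6943 = 1.9300

1.9300 s


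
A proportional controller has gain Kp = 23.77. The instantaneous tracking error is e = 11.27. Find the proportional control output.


u_P = Kp * e = 23.77 * 11.27 = 267.8879

267.8879


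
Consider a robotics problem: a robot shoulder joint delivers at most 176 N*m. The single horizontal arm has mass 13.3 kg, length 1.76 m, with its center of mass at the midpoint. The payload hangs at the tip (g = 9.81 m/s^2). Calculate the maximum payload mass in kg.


tau_arm = m_arm*g*(L/2) = 13.3*9.81*1.76/2 = 114.8162 N*m
tau_payload = tau_max - tau_arm = 176 - 114.8162 = 61.1838
m_payload = tau_payload / (g*L) = 61.1838 / (9.81*1.76) = 3.5437

3.5437 kg


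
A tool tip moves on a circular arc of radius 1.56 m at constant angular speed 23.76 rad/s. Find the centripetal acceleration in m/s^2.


a_c = omega^2 * r = 23.76^2 * 1.56 = 880.6787

880.6787 m/s^2


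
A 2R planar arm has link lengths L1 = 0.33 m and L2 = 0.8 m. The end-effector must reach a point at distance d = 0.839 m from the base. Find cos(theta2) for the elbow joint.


cos(th2) = (d^2 - L1^2 - L2^2)/(2*L1*L2) = (0.839^2 - 0.33^2 - 0.8^2)/(2*0.33*0.8) = -0.0852

-0.0852


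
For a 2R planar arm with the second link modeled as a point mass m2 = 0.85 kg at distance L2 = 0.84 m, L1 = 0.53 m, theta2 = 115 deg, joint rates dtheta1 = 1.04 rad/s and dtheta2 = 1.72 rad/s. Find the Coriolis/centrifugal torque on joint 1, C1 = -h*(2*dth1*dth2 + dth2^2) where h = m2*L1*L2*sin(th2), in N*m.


h = m2*L1*L2*sin(th2) = 0.85*0.53*0.84*sin(115 deg) = 0.342965
C1 = -h*(2*1.04*1.72 + 1.72^2) = -0.342965*6.5360 = -2.2416

-2.2416 N*m


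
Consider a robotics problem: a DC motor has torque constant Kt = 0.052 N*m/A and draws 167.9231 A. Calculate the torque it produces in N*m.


tau = Kt * I = 0.052*167.9231 = 8.7320

8.7320 N*m


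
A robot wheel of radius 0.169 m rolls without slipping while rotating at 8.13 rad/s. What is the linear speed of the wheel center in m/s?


v = omega * r = 8.13 * 0.169 = 1.3740

1.3740 m/s


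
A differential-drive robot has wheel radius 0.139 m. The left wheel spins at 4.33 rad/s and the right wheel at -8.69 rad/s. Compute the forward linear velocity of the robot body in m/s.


v = r*(wR + wL)/2 = 0.139*(-8.69 + 4.33)/2 = -0.3030

-0.3030 m/s


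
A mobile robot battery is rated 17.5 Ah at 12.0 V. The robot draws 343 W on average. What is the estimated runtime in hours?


E = 17.5*12.0 = 210.0000 Wh
t = E/P = 210.0000/343 = 0.6122

0.6122 hours


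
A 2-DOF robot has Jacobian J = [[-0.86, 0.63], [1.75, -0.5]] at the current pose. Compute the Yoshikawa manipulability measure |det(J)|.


det(J) = -0.86*-0.5 - (0.63)*(1.75) = -0.6725
|det(J)| = 0.6725

0.6725


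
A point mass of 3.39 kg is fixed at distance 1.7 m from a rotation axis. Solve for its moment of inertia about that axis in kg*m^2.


I = m*r^2 = 3.39*1.7^2 = 9.7971

9.7971 kg*m^2


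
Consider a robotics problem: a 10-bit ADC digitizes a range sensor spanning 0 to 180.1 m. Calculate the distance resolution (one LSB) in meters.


res = range / 2^n = 180.1/2^10 = 180.1/1024 = 0.1759

0.1759 m


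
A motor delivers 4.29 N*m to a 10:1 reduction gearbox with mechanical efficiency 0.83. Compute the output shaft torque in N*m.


tau_out = tau_in * N * eta = 4.29 * 10 * 0.83 = 35.6070

35.6070 N*m


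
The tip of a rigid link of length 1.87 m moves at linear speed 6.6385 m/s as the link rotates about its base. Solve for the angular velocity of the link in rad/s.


omega = v / L = 6.6385 / 1.87 = 3.5500

3.5500 rad/s


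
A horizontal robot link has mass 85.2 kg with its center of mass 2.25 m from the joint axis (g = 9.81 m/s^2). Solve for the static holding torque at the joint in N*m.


tau = m*g*L = 85.2 * 9.81 * 2.25 = 1880.5770

1880.5770 N*m


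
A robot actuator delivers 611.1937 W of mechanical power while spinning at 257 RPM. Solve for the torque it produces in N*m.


omega = 257 * 2*pi/60 = 26.912977 rad/s
tau = P / omega = 611.1937 / 26.912977 = 22.7100

22.7100 N*m


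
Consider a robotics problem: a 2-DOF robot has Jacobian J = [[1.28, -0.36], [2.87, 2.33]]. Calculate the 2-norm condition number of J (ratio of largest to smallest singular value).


JJ^T eigenvalues: trace(JJ^T) = 15.4338, det(JJ^T) = det(J)^2 = 16.12504336
s_max^2 = (15.4338 + sqrt(173.70200900))/2 = 14.30670290
s_min^2 = (15.4338 - sqrt(173.70200900))/2 = 1.12709710
kappa = s_max/s_min = sqrt(14.30670290/1.12709710) = 3.5628

3.5628


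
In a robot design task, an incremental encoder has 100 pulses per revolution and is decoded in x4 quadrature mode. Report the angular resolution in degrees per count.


resolution = 360 / (PPR * 4) = 360 / 400 = 0.9000

0.9000 degrees


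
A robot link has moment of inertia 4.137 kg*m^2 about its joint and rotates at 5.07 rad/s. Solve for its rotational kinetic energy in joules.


KE = (1/2)*I*omega^2 = 0.5*4.137*5.07^2 = 53.1706

53.1706 J


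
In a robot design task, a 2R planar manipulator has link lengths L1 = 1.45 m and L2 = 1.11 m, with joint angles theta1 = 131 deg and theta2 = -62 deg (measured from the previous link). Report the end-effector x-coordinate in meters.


x = L1*cos(th1) + L2*cos(th1+th2) = 1.45*cos(131 deg) + 1.11*cos(69 deg) = -0.5535

-0.5535 m


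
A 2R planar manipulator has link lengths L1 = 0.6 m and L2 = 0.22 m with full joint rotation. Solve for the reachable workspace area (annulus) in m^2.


r_max = L1 + L2 = 0.8200, r_min = |L1 - L2| = 0.3800
A = pi*(r_max^2 - r_min^2) = pi*(0.6724 - 0.1444) = 1.6588

1.6588 m^2


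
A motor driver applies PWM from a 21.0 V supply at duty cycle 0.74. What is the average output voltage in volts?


V_avg = V_supply * D = 21.0*0.74 = 15.5400

15.5400 V


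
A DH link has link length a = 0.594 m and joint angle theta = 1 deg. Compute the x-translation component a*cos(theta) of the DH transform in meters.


a*cos(theta) = 0.594*cos(1 deg) = 0.5939

0.5939 m


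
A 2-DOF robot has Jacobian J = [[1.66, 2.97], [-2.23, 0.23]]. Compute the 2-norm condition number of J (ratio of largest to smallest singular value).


JJ^T eigenvalues: trace(JJ^T) = 16.6023, det(JJ^T) = det(J)^2 = 49.06862401
s_max^2 = (16.6023 + sqrt(79.36186925))/2 = 12.75541395
s_min^2 = (16.6023 - sqrt(79.36186925))/2 = 3.84688605
kappa = s_max/s_min = sqrt(12.75541395/3.84688605) = 1.8209

1.8209


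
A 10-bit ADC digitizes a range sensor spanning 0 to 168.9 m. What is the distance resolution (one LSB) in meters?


res = range / 2^n = 168.9/2^10 = 168.9/1024 = 0.1649

0.1649 m


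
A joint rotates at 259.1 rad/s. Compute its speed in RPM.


RPM = 259.1 * 60/(2*pi) = 2474.2227

2474.2227 RPM


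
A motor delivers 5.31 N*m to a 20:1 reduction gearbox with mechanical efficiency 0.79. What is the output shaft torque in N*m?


tau_out = tau_in * N * eta = 5.31 * 20 * 0.79 = 83.8980

83.8980 N*m


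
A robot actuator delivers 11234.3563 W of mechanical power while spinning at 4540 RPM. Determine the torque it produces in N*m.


omega = 4540 * 2*pi/60 = 475.427688 rad/s
tau = P / omega = 11234.3563 / 475.427688 = 23.6300

23.6300 N*m


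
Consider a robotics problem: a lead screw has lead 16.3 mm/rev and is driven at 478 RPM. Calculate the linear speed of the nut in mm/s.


v = lead * (RPM/60) = 16.3*478/60 = 129.8567

129.8567 mm/s


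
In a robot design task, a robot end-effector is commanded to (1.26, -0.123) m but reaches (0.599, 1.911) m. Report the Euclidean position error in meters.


dx = 0.599 - (1.26) = -0.6610, dy = 1.911 - (-0.123) = 2.0340
err = sqrt(0.436921 + 4.137156) = 2.1387

2.1387 m


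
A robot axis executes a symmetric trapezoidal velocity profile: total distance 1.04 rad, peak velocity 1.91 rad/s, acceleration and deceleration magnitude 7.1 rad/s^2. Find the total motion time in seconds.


t_acc = v/a = 1.91/7.1 = 0.269014 s
d_acc = v^2/(2a) = 0.256908 rad (each ramp)
d_cruise = 1.04 - 2*0.256908 = 0.526184 rad
t_cruise = 0.526184/1.91 = 0.275489 s
t_total = 2*0.269014 + 0.275489 = 0.8135

0.8135 s


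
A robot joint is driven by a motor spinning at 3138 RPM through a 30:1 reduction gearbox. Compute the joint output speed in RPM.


omega_joint = omega_motor / N = 3138 / 30 = 104.6000

104.6000 RPM


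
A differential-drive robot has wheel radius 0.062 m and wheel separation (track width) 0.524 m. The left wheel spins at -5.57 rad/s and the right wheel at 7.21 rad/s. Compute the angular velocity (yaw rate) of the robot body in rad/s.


omega = r*(wR - wL)/L = 0.062*(7.21 - (-5.57))/0.524 = 1.5121

1.5121 rad/s


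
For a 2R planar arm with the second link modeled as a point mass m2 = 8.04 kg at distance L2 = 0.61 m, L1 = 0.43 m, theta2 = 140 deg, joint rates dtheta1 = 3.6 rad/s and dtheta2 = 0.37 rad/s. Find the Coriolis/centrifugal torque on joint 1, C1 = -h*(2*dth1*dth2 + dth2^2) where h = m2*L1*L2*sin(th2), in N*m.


h = m2*L1*L2*sin(th2) = 8.04*0.43*0.61*sin(140 deg) = 1.355570
C1 = -h*(2*3.6*0.37 + 0.37^2) = -1.355570*2.8009 = -3.7968

-3.7968 N*m


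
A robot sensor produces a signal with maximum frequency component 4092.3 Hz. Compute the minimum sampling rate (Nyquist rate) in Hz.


f_s,min = 2*f_max = 2*4092.3 = 8184.6000

8184.6000 Hz


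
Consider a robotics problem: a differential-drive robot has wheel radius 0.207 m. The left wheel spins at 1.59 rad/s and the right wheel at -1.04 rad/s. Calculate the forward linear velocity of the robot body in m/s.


v = r*(wR + wL)/2 = 0.207*(-1.04 + 1.59)/2 = 0.0569

0.0569 m/s


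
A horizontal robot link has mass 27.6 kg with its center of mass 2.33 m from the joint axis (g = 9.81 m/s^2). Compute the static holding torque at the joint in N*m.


tau = m*g*L = 27.6 * 9.81 * 2.33 = 630.8615

630.8615 N*m


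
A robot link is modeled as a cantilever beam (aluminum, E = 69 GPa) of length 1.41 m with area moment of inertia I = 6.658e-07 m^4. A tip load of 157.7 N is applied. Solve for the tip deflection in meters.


delta = F*L^3/(3*E*I) = 157.7*1.41^3/(3*6.900e+10*6.658e-07)
      = 442.0679517/137820.6 = 0.0032

0.0032 m


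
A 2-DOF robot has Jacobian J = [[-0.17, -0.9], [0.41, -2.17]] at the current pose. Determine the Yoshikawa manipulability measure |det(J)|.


det(J) = -0.17*-2.17 - (-0.9)*(0.41) = 0.7379
|det(J)| = 0.7379

0.7379


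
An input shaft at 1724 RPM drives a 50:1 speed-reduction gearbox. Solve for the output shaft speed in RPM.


omega_out = omega_in / N = 1724 / 50 = 34.4800

34.4800 RPM


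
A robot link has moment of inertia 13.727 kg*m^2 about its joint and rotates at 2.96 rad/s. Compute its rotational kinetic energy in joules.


KE = (1/2)*I*omega^2 = 0.5*13.727*2.96^2 = 60.1352

60.1352 J


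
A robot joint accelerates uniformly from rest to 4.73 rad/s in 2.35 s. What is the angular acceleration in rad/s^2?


alpha = delta_omega / t = 4.73 / 2.35 = 2.0128

2.0128 rad/s^2


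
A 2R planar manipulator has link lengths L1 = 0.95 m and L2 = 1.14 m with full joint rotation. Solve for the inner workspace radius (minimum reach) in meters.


r_min = |L1 - L2| = |0.95 - 1.14| = 0.1900

0.1900 m


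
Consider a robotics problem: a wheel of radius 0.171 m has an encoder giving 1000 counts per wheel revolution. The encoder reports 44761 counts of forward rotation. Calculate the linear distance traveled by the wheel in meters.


revs = 44761/1000 = 44.761000
d = revs * 2*pi*r = 44.761000 * 2*pi*0.171 = 48.0923

48.0923 m


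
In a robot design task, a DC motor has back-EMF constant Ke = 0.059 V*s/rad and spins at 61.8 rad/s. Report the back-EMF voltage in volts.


V_emf = Ke * omega = 0.059*61.8 = 3.6462

3.6462 V


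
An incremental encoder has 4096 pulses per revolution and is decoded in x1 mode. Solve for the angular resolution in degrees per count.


resolution = 360 / (PPR * 1) = 360 / 4096 = 0.0879

0.0879 degrees


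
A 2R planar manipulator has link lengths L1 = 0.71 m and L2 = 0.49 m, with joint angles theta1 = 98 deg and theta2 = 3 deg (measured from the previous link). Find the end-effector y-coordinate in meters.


y = L1*sin(th1) + L2*sin(th1+th2) = 0.71*sin(98 deg) + 0.49*sin(101 deg) = 1.1841

1.1841 m


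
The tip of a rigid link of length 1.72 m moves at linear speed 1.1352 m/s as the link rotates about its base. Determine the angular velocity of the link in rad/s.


omega = v / L = 1.1352 / 1.72 = 0.6600

0.6600 rad/s


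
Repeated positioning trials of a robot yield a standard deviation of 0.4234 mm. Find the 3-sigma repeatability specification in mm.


repeatability = 3*sigma = 3*0.4234 = 1.2702

1.2702 mm


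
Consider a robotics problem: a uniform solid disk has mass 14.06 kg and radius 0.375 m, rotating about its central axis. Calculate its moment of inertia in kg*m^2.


I = (1/2)*m*R^2 = 0.5*14.06*0.375^2 = 0.9886

0.9886 kg*m^2


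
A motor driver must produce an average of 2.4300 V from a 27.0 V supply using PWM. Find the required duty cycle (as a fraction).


D = V_avg/V_supply = 2.4300/27.0 = 0.0900

0.0900


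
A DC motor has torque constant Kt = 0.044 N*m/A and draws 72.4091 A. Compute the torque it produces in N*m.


tau = Kt * I = 0.044*72.4091 = 3.1860

3.1860 N*m


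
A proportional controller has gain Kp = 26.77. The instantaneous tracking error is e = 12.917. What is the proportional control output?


u_P = Kp * e = 26.77 * 12.917 = 345.7881

345.7881


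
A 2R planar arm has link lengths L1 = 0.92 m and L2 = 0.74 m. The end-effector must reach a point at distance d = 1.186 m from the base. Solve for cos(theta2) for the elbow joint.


cos(th2) = (d^2 - L1^2 - L2^2)/(2*L1*L2) = (1.186^2 - 0.92^2 - 0.74^2)/(2*0.92*0.74) = 0.0093

0.0093


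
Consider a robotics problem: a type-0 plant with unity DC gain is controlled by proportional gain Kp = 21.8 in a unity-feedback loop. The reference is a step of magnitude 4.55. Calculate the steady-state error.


e_ss = R/(1 + Kp) = 4.55/(1 + 21.8) = 4.55/22.8000 = 0.1996

0.1996


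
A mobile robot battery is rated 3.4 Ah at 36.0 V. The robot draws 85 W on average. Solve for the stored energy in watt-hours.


E = capacity * V = 3.4*36.0 = 122.4000

122.4000 Wh


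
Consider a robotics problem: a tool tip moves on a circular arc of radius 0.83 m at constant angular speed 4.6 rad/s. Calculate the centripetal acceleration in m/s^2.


a_c = omega^2 * r = 4.6^2 * 0.83 = 17.5628

17.5628 m/s^2


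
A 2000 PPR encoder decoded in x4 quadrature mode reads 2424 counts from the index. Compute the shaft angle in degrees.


angle = counts * 360 / (PPR*4) = 2424 * 360 / 8000 = 109.0800

109.0800 degrees


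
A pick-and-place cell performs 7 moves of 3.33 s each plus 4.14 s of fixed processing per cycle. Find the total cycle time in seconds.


T = 7*3.33 + 4.14 = 27.4500

27.4500 s


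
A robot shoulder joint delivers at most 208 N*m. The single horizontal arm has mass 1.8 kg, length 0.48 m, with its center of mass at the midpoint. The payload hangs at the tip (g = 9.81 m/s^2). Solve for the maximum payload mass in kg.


tau_arm = m_arm*g*(L/2) = 1.8*9.81*0.48/2 = 4.2379 N*m
tau_payload = tau_max - tau_arm = 208 - 4.2379 = 203.7621
m_payload = tau_payload / (g*L) = 203.7621 / (9.81*0.48) = 43.2726

43.2726 kg
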